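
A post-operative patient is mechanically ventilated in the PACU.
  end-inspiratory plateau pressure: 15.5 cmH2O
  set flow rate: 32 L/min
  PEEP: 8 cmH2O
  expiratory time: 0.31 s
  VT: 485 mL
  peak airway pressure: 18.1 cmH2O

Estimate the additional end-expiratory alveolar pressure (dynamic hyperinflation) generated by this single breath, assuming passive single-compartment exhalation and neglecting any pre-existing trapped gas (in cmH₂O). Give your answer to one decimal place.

2.8

Flow: 32 L/min ÷ 60 = 0.5333 L/s.
R = (PIP − Pplat)/V̇ = (18.1 − 15.5) / 0.5333 = 2.6/0.5333 = 4.875 cmH2O·s/L.
C = Vt/(Pplat − PEEP) = 485.0 / (15.5 − 8) = 485.0/7.5 = 64.667 mL/cmH2O.
τ = R × C = 4.875 × 0.06467 L/cmH2O = 0.3153 s.
Fraction remaining = e^(−Te/τ) = e^(−0.31/0.3153) = 0.3741; trapped volume = 485.0 × 0.3741 = 181.44 mL.
Additional alveolar pressure from trapping ≈ V_trapped / C = 181.44 / 64.667 = 2.806 cmH2O.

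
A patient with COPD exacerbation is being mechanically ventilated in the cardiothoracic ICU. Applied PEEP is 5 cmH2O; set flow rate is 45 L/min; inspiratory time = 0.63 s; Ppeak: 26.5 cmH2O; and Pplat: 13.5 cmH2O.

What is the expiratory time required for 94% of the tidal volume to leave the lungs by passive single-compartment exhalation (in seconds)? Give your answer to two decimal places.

Flow: 45 L/min ÷ 60 = 0.75 L/s.
Vt = flow × Ti = 0.75 L/s × 0.63 s × 1000 mL/L = 472.5 mL.
R = (PIP − Pplat)/V̇ = (26.5 − 13.5) / 0.75 = 13.0/0.75 = 17.333 cmH2O·s/L.
C = Vt/(Pplat − PEEP) = 472.5 / (13.5 − 5) = 472.5/8.5 = 55.588 mL/cmH2O.
τ = R × C = 17.333 × 0.05559 L/cmH2O = 0.9635 s.
t = −τ·ln(1 − 0.94) = −0.9635·ln(0.06) = 2.711 s.

2.71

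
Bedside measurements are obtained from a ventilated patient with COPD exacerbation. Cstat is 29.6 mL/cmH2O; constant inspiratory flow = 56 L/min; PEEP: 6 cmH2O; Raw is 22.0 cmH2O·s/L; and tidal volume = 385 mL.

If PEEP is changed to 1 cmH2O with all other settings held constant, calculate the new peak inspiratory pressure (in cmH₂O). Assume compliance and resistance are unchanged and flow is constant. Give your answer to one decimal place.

Flow: 56 L/min ÷ 60 = 0.9333 L/s.
PIP = Vt/C + R·V̇ + PEEP (constant-flow equation of motion).
Only the baseline term changes: ΔPIP = ΔPEEP = 1 − 6 = -5.0 cmH2O.
Original PIP = 385/29.6 + 22.0×0.9333 + 6 = 39.539 cmH2O; new PIP = 39.539 + (-5.0) = 34.539 cmH2O.

34.5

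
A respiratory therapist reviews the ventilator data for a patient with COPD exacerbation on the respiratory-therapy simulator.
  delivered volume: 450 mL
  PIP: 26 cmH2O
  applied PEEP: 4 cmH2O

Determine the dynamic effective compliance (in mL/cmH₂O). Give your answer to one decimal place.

20.5

Dynamic compliance = Vt / (PIP − PEEP) = 450 / (26 − 4) = 450 / 22.0 = 20.455 mL/cmH2O.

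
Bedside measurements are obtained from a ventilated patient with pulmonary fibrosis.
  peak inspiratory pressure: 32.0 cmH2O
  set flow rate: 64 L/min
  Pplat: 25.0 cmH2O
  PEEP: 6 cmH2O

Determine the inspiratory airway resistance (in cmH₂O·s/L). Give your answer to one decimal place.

Flow: 64 L/min ÷ 60 = 1.0667 L/s.
Raw = (PIP − Pplat) / flow = (32.0 − 25.0) / 1.0667 = 7.0 / 1.0667 = 6.562 cmH2O·s/L.

6.6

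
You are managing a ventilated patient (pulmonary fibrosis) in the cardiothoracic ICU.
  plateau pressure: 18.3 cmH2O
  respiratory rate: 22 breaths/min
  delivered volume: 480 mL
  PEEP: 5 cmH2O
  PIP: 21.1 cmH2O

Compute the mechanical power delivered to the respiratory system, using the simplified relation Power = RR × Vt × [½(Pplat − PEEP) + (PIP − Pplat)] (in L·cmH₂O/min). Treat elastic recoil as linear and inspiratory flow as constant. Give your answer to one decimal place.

99.8

Per-breath work = Vt × [½(Pplat−PEEP) + (PIP−Pplat)] = 0.480 × [0.5×13.3 + 2.8] = 0.480 × 9.45 = 4.536 L·cmH2O.
Power = 22 × 4.536 = 99.792 L·cmH2O/min.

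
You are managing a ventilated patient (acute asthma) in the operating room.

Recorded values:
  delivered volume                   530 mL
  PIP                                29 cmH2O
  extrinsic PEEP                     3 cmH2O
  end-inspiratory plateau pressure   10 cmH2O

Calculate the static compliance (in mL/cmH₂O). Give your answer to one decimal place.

Cstat = Vt / (Pplat − PEEP) = 530 / (10 − 3) = 530 / 7.0 = 75.714 mL/cmH2O.

75.7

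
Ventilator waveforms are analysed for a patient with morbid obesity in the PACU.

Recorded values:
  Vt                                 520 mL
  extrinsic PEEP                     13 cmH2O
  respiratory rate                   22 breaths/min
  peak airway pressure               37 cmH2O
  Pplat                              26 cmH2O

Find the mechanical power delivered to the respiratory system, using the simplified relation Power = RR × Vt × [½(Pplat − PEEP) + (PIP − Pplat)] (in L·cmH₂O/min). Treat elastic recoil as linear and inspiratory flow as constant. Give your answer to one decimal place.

200.2

Per-breath work = Vt × [½(Pplat−PEEP) + (PIP−Pplat)] = 0.520 × [0.5×13.0 + 11.0] = 0.520 × 17.5 = 9.1 L·cmH2O.
Power = 22 × 9.1 = 200.2 L·cmH2O/min.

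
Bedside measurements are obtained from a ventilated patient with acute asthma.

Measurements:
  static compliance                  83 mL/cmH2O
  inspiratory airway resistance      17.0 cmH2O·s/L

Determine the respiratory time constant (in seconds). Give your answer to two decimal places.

τ = R × C = 17.0 × 83 mL/cmH2O = 17.0 × 0.083 L/cmH2O = 1.411 s.

1.41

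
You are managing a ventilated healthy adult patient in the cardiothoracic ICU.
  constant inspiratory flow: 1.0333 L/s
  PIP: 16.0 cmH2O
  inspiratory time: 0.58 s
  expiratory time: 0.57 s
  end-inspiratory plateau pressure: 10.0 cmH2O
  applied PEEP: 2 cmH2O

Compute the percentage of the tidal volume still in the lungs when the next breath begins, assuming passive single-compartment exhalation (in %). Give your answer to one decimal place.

Vt = flow × Ti = 1.0333 L/s × 0.58 s × 1000 mL/L = 599.31 mL.
R = (PIP − Pplat)/V̇ = (16.0 − 10.0) / 1.0333 = 6.0/1.0333 = 5.807 cmH2O·s/L.
C = Vt/(Pplat − PEEP) = 599.31 / (10.0 − 2) = 599.31/8.0 = 74.914 mL/cmH2O.
τ = R × C = 5.807 × 0.07491 L/cmH2O = 0.435 s.
Fraction remaining at end-expiration = e^(−Te/τ) = e^(−0.57/0.435) = 0.2697 → 26.97%.

27.0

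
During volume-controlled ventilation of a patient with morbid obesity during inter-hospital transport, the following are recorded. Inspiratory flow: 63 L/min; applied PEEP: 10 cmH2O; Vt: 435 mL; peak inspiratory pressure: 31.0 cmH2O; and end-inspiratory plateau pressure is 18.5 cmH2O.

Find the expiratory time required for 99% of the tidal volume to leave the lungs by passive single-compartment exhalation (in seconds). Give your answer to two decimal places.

2.81

Flow: 63 L/min ÷ 60 = 1.05 L/s.
R = (PIP − Pplat)/V̇ = (31.0 − 18.5) / 1.05 = 12.5/1.05 = 11.905 cmH2O·s/L.
C = Vt/(Pplat − PEEP) = 435.0 / (18.5 − 10) = 435.0/8.5 = 51.176 mL/cmH2O.
τ = R × C = 11.905 × 0.05118 L/cmH2O = 0.6093 s.
t = −τ·ln(1 − 0.99) = −0.6093·ln(0.01) = 2.806 s.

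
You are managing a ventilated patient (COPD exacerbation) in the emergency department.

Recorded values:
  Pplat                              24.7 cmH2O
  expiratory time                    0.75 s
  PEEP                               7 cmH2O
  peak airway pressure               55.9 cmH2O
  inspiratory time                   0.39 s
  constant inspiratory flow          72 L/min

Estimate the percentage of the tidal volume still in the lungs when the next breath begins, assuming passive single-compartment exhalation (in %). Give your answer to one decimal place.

Flow: 72 L/min ÷ 60 = 1.2 L/s.
Vt = flow × Ti = 1.2 L/s × 0.39 s × 1000 mL/L = 468.0 mL.
R = (PIP − Pplat)/V̇ = (55.9 − 24.7) / 1.2 = 31.2/1.2 = 26.0 cmH2O·s/L.
C = Vt/(Pplat − PEEP) = 468.0 / (24.7 − 7) = 468.0/17.7 = 26.441 mL/cmH2O.
τ = R × C = 26.0 × 0.02644 L/cmH2O = 0.6874 s.
Fraction remaining at end-expiration = e^(−Te/τ) = e^(−0.75/0.6874) = 0.3359 → 33.59%.

33.6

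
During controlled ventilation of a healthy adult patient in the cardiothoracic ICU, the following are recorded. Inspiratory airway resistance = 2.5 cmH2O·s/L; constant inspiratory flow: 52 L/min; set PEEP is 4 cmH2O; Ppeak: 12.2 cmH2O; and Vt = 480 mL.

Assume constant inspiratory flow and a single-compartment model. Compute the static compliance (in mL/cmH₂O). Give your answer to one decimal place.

79.6

Flow: 52 L/min ÷ 60 = 0.8667 L/s.
Equation of motion (constant flow): PIP = Vt/C + R·V̇ + PEEP.
Vt/C = PIP − R·V̇ − PEEP = 12.2 − 2.5×0.8667 − 4 = 12.2 − 2.167 − 4 = 6.033 cmH2O.
C = Vt / 6.033 = 480 / 6.033 = 79.562 mL/cmH2O.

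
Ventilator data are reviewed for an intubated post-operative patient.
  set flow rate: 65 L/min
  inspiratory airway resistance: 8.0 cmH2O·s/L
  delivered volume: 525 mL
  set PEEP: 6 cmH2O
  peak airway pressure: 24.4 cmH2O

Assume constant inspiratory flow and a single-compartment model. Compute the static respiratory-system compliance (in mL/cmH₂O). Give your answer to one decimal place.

Flow: 65 L/min ÷ 60 = 1.0833 L/s.
Equation of motion (constant flow): PIP = Vt/C + R·V̇ + PEEP.
Vt/C = PIP − R·V̇ − PEEP = 24.4 − 8.0×1.0833 − 6 = 24.4 − 8.666 − 6 = 9.734 cmH2O.
C = Vt / 9.734 = 525 / 9.734 = 53.935 mL/cmH2O.

53.9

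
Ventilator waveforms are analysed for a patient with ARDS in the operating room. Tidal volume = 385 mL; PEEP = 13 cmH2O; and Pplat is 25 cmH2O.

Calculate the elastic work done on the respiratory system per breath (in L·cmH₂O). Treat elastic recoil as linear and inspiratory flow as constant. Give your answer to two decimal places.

Elastic work ≈ ½ × (Pplat − PEEP) × Vt = 0.5 × (25 − 13) × 0.385 L = 0.5 × 12.0 × 0.385 = 2.31 L·cmH2O.

2.31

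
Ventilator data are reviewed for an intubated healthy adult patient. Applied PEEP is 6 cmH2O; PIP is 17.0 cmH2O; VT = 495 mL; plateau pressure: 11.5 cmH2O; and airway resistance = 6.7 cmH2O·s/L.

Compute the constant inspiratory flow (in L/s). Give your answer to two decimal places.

flow = (PIP − Pplat) / Raw = 5.5 / 6.7 = 0.8209 L/s.

0.82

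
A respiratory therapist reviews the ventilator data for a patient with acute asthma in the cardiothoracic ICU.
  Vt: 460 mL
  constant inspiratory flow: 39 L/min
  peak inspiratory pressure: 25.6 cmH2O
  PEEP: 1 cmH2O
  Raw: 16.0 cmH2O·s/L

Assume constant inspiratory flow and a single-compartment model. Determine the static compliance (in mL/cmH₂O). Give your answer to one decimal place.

Flow: 39 L/min ÷ 60 = 0.65 L/s.
Equation of motion (constant flow): PIP = Vt/C + R·V̇ + PEEP.
Vt/C = PIP − R·V̇ − PEEP = 25.6 − 16.0×0.65 − 1 = 25.6 − 10.4 − 1 = 14.2 cmH2O.
C = Vt / 14.2 = 460 / 14.2 = 32.394 mL/cmH2O.

32.4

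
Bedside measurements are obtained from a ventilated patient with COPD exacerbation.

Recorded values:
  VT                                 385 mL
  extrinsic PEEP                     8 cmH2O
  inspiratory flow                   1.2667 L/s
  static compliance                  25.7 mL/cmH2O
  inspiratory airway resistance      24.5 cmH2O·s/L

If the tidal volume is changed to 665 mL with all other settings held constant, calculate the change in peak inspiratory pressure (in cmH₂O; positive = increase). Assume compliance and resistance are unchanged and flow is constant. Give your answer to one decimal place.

10.9

PIP = Vt/C + R·V̇ + PEEP (constant-flow equation of motion).
Only the elastic term changes: ΔPIP = ΔVt / C = (665 − 385) / 25.7 = 10.895 cmH2O.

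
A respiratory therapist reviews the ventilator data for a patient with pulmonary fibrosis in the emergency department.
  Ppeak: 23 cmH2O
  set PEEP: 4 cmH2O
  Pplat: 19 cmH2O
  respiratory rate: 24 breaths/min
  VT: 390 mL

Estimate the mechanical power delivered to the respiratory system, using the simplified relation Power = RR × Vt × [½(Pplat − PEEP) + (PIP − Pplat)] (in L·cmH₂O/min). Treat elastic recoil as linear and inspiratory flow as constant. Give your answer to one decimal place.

Per-breath work = Vt × [½(Pplat−PEEP) + (PIP−Pplat)] = 0.390 × [0.5×15.0 + 4.0] = 0.390 × 11.5 = 4.485 L·cmH2O.
Power = 24 × 4.485 = 107.64 L·cmH2O/min.

107.6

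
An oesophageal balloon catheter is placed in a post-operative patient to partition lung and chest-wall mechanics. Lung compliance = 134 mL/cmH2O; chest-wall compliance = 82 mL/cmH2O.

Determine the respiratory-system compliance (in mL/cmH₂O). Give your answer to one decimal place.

50.9

Lung and chest wall are elastances in series: 1/Crs = 1/CL + 1/Ccw.
1/Crs = 1/134 + 1/82 = 0.01966.
Crs = 50.865 mL/cmH2O.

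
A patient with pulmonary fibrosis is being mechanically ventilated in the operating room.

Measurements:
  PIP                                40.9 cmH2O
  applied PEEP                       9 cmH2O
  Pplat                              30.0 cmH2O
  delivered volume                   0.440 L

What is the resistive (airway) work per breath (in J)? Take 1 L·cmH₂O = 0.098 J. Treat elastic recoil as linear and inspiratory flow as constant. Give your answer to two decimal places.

With constant inspiratory flow the resistive pressure is constant at PIP − Pplat = 40.9 − 30.0 = 10.9 cmH2O, so resistive work = 10.9 × 0.440 = 4.796 L·cmH2O.
× 0.098 J/(L·cmH2O) → 0.47 J.

0.47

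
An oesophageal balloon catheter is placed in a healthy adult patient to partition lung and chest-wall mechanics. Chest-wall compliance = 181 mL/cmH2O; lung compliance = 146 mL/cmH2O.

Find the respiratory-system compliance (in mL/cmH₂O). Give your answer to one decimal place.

80.8

Lung and chest wall are elastances in series: 1/Crs = 1/CL + 1/Ccw.
1/Crs = 1/146 + 1/181 = 0.01237.
Crs = 80.841 mL/cmH2O.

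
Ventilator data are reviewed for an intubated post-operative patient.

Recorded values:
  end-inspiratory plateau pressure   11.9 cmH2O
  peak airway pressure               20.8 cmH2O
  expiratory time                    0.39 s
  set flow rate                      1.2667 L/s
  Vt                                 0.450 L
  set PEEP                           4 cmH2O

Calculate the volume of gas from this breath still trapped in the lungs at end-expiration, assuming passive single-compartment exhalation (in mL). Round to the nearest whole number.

170

R = (PIP − Pplat)/V̇ = (20.8 − 11.9) / 1.2667 = 8.9/1.2667 = 7.026 cmH2O·s/L.
C = Vt/(Pplat − PEEP) = 450.0 / (11.9 − 4) = 450.0/7.9 = 56.962 mL/cmH2O.
τ = R × C = 7.026 × 0.05696 L/cmH2O = 0.4002 s.
Fraction remaining = e^(−Te/τ) = e^(−0.39/0.4002) = 0.3774.
Trapped volume = 450.0 × 0.3774 = 169.83 mL.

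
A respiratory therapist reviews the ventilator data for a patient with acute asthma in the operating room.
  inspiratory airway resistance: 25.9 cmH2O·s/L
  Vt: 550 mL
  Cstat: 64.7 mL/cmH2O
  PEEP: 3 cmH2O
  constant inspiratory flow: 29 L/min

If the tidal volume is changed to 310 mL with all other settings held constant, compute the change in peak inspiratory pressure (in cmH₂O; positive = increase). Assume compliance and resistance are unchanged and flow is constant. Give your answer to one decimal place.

PIP = Vt/C + R·V̇ + PEEP (constant-flow equation of motion).
Only the elastic term changes: ΔPIP = ΔVt / C = (310 − 550) / 64.7 = -3.709 cmH2O.

-3.7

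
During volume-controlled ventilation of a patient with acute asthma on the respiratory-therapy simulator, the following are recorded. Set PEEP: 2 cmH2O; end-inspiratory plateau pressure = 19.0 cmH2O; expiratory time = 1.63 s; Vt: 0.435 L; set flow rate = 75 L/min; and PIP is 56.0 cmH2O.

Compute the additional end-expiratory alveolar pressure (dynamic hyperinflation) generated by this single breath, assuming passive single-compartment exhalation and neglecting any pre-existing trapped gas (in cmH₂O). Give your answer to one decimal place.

2.0

Flow: 75 L/min ÷ 60 = 1.25 L/s.
R = (PIP − Pplat)/V̇ = (56.0 − 19.0) / 1.25 = 37.0/1.25 = 29.6 cmH2O·s/L.
C = Vt/(Pplat − PEEP) = 435.0 / (19.0 − 2) = 435.0/17.0 = 25.588 mL/cmH2O.
τ = R × C = 29.6 × 0.02559 L/cmH2O = 0.7575 s.
Fraction remaining = e^(−Te/τ) = e^(−1.63/0.7575) = 0.1163; trapped volume = 435.0 × 0.1163 = 50.591 mL.
Additional alveolar pressure from trapping ≈ V_trapped / C = 50.591 / 25.588 = 1.977 cmH2O.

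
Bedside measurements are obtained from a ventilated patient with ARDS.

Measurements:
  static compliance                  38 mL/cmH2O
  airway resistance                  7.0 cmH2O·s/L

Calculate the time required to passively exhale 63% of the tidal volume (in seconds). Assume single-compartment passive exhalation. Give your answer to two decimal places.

0.26

τ = R × C = 7.0 × 38 mL/cmH2O = 7.0 × 0.038 L/cmH2O = 0.266 s.
Exhaled fraction f = 1 − e^(−t/τ) → t = −τ·ln(1 − f) = −0.266·ln(0.37) = 0.2645 s.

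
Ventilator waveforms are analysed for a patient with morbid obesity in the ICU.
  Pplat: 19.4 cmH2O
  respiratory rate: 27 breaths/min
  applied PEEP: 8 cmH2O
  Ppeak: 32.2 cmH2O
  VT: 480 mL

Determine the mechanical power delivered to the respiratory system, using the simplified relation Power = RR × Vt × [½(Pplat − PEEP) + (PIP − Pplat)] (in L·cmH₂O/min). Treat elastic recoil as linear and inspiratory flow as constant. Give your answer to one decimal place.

Per-breath work = Vt × [½(Pplat−PEEP) + (PIP−Pplat)] = 0.480 × [0.5×11.4 + 12.8] = 0.480 × 18.5 = 8.88 L·cmH2O.
Power = 27 × 8.88 = 239.76 L·cmH2O/min.

239.8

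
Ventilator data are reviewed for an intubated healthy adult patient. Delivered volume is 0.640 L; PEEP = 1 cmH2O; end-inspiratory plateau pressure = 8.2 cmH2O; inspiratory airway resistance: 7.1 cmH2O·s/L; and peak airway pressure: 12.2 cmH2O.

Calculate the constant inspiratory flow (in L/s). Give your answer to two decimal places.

0.56

flow = (PIP − Pplat) / Raw = 4.0 / 7.1 = 0.5634 L/s.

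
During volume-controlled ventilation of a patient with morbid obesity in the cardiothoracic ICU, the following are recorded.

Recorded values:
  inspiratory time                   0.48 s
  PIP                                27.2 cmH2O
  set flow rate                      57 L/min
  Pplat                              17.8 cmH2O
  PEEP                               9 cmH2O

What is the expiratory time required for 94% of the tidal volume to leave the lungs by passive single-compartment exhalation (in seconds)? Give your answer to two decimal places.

Flow: 57 L/min ÷ 60 = 0.95 L/s.
Vt = flow × Ti = 0.95 L/s × 0.48 s × 1000 mL/L = 456.0 mL.
R = (PIP − Pplat)/V̇ = (27.2 − 17.8) / 0.95 = 9.4/0.95 = 9.895 cmH2O·s/L.
C = Vt/(Pplat − PEEP) = 456.0 / (17.8 − 9) = 456.0/8.8 = 51.818 mL/cmH2O.
τ = R × C = 9.895 × 0.05182 L/cmH2O = 0.5128 s.
t = −τ·ln(1 − 0.94) = −0.5128·ln(0.06) = 1.443 s.

1.44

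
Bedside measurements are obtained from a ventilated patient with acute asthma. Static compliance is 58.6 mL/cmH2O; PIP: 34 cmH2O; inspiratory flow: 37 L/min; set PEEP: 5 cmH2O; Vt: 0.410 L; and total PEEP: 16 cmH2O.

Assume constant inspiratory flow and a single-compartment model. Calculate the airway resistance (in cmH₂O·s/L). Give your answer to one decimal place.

Flow: 37 L/min ÷ 60 = 0.6167 L/s.
Total PEEP = 16 cmH2O (set 5 + intrinsic 11); this is the baseline alveolar pressure.
Equation of motion (constant flow): PIP = Vt/C + R·V̇ + PEEP.
R·V̇ = PIP − Vt/C − PEEP = 34 − 410/58.6 − 16 = 34 − 6.997 − 16 = 11.003 cmH2O.
R = 11.003 / 0.6167 = 17.842 cmH2O·s/L.

17.8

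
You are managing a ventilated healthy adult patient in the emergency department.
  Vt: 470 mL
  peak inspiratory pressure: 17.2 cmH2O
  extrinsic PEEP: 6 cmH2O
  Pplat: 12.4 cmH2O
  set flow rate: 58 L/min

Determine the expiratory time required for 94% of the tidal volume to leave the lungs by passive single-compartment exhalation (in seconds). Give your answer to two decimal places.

Flow: 58 L/min ÷ 60 = 0.9667 L/s.
R = (PIP − Pplat)/V̇ = (17.2 − 12.4) / 0.9667 = 4.8/0.9667 = 4.965 cmH2O·s/L.
C = Vt/(Pplat − PEEP) = 470.0 / (12.4 − 6) = 470.0/6.4 = 73.438 mL/cmH2O.
τ = R × C = 4.965 × 0.07344 L/cmH2O = 0.3646 s.
t = −τ·ln(1 − 0.94) = −0.3646·ln(0.06) = 1.026 s.

1.03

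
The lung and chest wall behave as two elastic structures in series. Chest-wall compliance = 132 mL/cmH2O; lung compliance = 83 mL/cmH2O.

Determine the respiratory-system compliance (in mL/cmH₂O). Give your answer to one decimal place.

51.0

Lung and chest wall are elastances in series: 1/Crs = 1/CL + 1/Ccw.
1/Crs = 1/83 + 1/132 = 0.01962.
Crs = 50.968 mL/cmH2O.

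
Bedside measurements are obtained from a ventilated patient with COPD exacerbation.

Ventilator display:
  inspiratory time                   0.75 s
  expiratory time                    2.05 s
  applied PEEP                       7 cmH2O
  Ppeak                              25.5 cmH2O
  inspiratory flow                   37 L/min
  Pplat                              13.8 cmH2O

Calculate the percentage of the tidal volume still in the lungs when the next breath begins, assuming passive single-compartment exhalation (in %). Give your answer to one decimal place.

20.4

Flow: 37 L/min ÷ 60 = 0.6167 L/s.
Vt = flow × Ti = 0.6167 L/s × 0.75 s × 1000 mL/L = 462.53 mL.
R = (PIP − Pplat)/V̇ = (25.5 − 13.8) / 0.6167 = 11.7/0.6167 = 18.972 cmH2O·s/L.
C = Vt/(Pplat − PEEP) = 462.53 / (13.8 − 7) = 462.53/6.8 = 68.019 mL/cmH2O.
τ = R × C = 18.972 × 0.06802 L/cmH2O = 1.29 s.
Fraction remaining at end-expiration = e^(−Te/τ) = e^(−2.05/1.29) = 0.2041 → 20.41%.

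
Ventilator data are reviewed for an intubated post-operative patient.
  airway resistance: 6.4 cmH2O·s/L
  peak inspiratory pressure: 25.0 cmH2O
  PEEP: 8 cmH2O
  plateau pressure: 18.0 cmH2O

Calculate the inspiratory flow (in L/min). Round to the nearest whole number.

flow = (PIP − Pplat) / Raw = (25.0 − 18.0) / 6.4 = 1.094 L/s × 60 = 65.64 L/min.

66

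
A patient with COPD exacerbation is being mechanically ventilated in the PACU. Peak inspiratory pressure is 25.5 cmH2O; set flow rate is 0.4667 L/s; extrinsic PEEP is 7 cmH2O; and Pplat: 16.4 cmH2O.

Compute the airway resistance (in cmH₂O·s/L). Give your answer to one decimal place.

Raw = (PIP − Pplat) / flow = (25.5 − 16.4) / 0.4667 = 9.1 / 0.4667 = 19.499 cmH2O·s/L.

19.5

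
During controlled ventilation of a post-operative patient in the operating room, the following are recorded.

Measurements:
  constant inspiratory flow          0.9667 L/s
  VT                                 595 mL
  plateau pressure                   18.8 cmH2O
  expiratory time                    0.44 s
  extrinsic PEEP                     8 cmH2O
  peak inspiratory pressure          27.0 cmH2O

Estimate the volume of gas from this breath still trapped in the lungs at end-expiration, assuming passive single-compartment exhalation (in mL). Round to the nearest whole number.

R = (PIP − Pplat)/V̇ = (27.0 − 18.8) / 0.9667 = 8.2/0.9667 = 8.482 cmH2O·s/L.
C = Vt/(Pplat − PEEP) = 595.0 / (18.8 − 8) = 595.0/10.8 = 55.093 mL/cmH2O.
τ = R × C = 8.482 × 0.05509 L/cmH2O = 0.4673 s.
Fraction remaining = e^(−Te/τ) = e^(−0.44/0.4673) = 0.39.
Trapped volume = 595.0 × 0.39 = 232.05 mL.

232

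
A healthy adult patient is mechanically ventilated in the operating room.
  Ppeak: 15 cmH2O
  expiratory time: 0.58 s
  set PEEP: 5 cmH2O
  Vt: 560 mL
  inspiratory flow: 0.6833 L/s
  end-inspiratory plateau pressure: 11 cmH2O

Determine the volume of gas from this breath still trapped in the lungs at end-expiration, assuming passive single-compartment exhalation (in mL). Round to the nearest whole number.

194

R = (PIP − Pplat)/V̇ = (15 − 11) / 0.6833 = 4.0/0.6833 = 5.854 cmH2O·s/L.
C = Vt/(Pplat − PEEP) = 560.0 / (11 − 5) = 560.0/6.0 = 93.333 mL/cmH2O.
τ = R × C = 5.854 × 0.09333 L/cmH2O = 0.5464 s.
Fraction remaining = e^(−Te/τ) = e^(−0.58/0.5464) = 0.3459.
Trapped volume = 560.0 × 0.3459 = 193.7 mL.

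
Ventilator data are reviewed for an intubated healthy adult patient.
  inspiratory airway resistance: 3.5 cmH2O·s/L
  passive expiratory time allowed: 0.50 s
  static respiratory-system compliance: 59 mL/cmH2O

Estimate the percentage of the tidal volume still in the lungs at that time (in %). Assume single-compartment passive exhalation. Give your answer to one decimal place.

8.9

τ = R × C = 3.5 × 59 mL/cmH2O = 3.5 × 0.059 L/cmH2O = 0.2065 s.
Passive exhalation: V(t)/V₀ = e^(−t/τ) = e^(−0.50/0.2065) = 0.08881.
Fraction remaining = 0.08881 → 8.881%.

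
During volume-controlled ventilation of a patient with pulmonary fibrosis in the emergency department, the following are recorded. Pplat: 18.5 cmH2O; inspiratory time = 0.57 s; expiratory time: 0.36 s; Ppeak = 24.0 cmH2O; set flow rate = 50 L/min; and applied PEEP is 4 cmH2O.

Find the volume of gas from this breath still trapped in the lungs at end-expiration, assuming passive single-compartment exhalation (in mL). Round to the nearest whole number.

Flow: 50 L/min ÷ 60 = 0.8333 L/s.
Vt = flow × Ti = 0.8333 L/s × 0.57 s × 1000 mL/L = 474.98 mL.
R = (PIP − Pplat)/V̇ = (24.0 − 18.5) / 0.8333 = 5.5/0.8333 = 6.6 cmH2O·s/L.
C = Vt/(Pplat − PEEP) = 474.98 / (18.5 − 4) = 474.98/14.5 = 32.757 mL/cmH2O.
τ = R × C = 6.6 × 0.03276 L/cmH2O = 0.2162 s.
Fraction remaining = e^(−Te/τ) = e^(−0.36/0.2162) = 0.1892.
Trapped volume = 474.98 × 0.1892 = 89.866 mL.

90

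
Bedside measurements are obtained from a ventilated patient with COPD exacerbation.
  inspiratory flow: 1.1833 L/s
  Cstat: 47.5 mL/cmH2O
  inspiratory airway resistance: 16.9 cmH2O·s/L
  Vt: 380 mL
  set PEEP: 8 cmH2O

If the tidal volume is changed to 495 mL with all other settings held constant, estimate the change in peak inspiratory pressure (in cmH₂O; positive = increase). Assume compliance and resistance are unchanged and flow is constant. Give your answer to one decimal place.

2.4

PIP = Vt/C + R·V̇ + PEEP (constant-flow equation of motion).
Only the elastic term changes: ΔPIP = ΔVt / C = (495 − 380) / 47.5 = 2.421 cmH2O.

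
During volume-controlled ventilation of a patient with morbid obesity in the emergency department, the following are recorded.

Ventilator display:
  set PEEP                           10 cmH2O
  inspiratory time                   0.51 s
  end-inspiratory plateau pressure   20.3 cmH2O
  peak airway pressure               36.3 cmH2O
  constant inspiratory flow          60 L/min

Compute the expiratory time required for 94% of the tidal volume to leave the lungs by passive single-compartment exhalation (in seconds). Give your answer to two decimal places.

2.23

Flow: 60 L/min ÷ 60 = 1 L/s.
Vt = flow × Ti = 1 L/s × 0.51 s × 1000 mL/L = 510.0 mL.
R = (PIP − Pplat)/V̇ = (36.3 − 20.3) / 1 = 16.0/1 = 16.0 cmH2O·s/L.
C = Vt/(Pplat − PEEP) = 510.0 / (20.3 − 10) = 510.0/10.3 = 49.515 mL/cmH2O.
τ = R × C = 16.0 × 0.04952 L/cmH2O = 0.7923 s.
t = −τ·ln(1 − 0.94) = −0.7923·ln(0.06) = 2.229 s.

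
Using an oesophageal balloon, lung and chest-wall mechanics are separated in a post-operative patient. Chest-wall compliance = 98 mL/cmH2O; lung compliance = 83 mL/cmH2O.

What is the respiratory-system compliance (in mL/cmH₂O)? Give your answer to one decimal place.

Lung and chest wall are elastances in series: 1/Crs = 1/CL + 1/Ccw.
1/Crs = 1/83 + 1/98 = 0.02225.
Crs = 44.944 mL/cmH2O.

44.9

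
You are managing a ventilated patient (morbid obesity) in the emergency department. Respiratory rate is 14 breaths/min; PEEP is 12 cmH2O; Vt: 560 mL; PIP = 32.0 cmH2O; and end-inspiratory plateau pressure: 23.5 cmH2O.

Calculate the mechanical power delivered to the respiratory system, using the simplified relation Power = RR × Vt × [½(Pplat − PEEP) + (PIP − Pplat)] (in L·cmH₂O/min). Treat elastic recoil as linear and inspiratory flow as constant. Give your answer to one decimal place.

111.7

Per-breath work = Vt × [½(Pplat−PEEP) + (PIP−Pplat)] = 0.560 × [0.5×11.5 + 8.5] = 0.560 × 14.25 = 7.98 L·cmH2O.
Power = 14 × 7.98 = 111.72 L·cmH2O/min.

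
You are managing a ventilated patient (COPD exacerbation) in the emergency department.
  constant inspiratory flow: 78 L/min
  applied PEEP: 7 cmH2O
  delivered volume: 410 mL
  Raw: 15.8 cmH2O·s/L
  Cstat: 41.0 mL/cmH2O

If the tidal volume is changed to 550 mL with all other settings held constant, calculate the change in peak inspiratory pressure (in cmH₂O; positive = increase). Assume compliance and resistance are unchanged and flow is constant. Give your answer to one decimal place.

PIP = Vt/C + R·V̇ + PEEP (constant-flow equation of motion).
Only the elastic term changes: ΔPIP = ΔVt / C = (550 − 410) / 41.0 = 3.415 cmH2O.

3.4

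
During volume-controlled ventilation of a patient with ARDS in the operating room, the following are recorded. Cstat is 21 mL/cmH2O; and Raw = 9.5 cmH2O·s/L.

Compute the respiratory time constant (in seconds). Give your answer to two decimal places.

τ = R × C = 9.5 × 21 mL/cmH2O = 9.5 × 0.021 L/cmH2O = 0.1995 s.

0.20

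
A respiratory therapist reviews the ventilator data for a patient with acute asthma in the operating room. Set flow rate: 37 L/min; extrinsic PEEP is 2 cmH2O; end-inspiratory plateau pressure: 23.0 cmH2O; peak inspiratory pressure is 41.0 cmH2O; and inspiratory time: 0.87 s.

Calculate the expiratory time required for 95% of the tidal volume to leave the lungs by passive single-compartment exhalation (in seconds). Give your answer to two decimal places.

2.23

Flow: 37 L/min ÷ 60 = 0.6167 L/s.
Vt = flow × Ti = 0.6167 L/s × 0.87 s × 1000 mL/L = 536.53 mL.
R = (PIP − Pplat)/V̇ = (41.0 − 23.0) / 0.6167 = 18.0/0.6167 = 29.188 cmH2O·s/L.
C = Vt/(Pplat − PEEP) = 536.53 / (23.0 − 2) = 536.53/21.0 = 25.549 mL/cmH2O.
τ = R × C = 29.188 × 0.02555 L/cmH2O = 0.7458 s.
t = −τ·ln(1 − 0.95) = −0.7458·ln(0.05) = 2.234 s.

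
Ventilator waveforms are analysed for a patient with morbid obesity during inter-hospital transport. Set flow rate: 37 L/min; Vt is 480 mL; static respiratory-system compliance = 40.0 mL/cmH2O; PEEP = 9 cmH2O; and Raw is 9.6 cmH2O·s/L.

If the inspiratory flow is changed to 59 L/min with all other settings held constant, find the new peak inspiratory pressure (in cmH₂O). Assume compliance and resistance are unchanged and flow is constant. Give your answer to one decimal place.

30.4

Flow: 37 L/min ÷ 60 = 0.6167 L/s.
New flow: 59 L/min ÷ 60 = 0.9833 L/s.
PIP = Vt/C + R·V̇ + PEEP (constant-flow equation of motion).
Only the resistive term changes: ΔPIP = R × ΔV̇ = 9.6 × (0.9833 − 0.6167) = 9.6 × 0.3666 = 3.519 cmH2O.
Original PIP = 480/40.0 + 9.6×0.6167 + 9 = 26.92 cmH2O; new PIP = 26.92 + (3.519) = 30.439 cmH2O.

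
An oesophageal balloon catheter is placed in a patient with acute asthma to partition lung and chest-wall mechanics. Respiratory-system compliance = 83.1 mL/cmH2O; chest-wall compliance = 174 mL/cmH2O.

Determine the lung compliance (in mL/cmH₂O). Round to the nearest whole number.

159

1/CL = 1/Crs − 1/Ccw.
1/CL = 1/83.1 − 1/174 = 0.006287.
CL = 159.06 mL/cmH2O.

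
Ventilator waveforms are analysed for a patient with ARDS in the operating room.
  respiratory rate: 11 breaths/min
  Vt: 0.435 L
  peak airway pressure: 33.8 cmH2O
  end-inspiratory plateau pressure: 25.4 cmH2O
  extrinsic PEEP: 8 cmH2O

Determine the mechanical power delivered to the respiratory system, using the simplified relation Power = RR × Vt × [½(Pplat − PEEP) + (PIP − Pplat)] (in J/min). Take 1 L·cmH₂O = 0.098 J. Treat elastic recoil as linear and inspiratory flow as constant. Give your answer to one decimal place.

Per-breath work = Vt × [½(Pplat−PEEP) + (PIP−Pplat)] = 0.435 × [0.5×17.4 + 8.4] = 0.435 × 17.1 = 7.439 L·cmH2O.
Power = 11 × 7.439 = 81.829 L·cmH2O/min.
× 0.098 J/(L·cmH2O) → 8.019 J/min.

8.0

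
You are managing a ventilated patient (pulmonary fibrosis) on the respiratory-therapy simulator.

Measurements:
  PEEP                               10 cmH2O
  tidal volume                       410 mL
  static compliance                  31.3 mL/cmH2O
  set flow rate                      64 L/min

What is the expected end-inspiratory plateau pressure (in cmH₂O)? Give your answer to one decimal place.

23.1

Pplat = PEEP + Vt / Cstat = 10 + 410 / 31.3 = 10 + 13.099 = 23.099 cmH2O.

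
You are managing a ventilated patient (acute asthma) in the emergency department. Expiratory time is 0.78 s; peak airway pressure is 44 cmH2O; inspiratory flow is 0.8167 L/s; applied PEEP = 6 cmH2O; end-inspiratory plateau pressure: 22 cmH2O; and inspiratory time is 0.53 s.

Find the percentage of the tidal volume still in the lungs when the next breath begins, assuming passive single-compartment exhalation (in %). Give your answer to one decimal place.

Vt = flow × Ti = 0.8167 L/s × 0.53 s × 1000 mL/L = 432.85 mL.
R = (PIP − Pplat)/V̇ = (44 − 22) / 0.8167 = 22.0/0.8167 = 26.938 cmH2O·s/L.
C = Vt/(Pplat − PEEP) = 432.85 / (22 − 6) = 432.85/16.0 = 27.053 mL/cmH2O.
τ = R × C = 26.938 × 0.02705 L/cmH2O = 0.7287 s.
Fraction remaining at end-expiration = e^(−Te/τ) = e^(−0.78/0.7287) = 0.3429 → 34.29%.

34.3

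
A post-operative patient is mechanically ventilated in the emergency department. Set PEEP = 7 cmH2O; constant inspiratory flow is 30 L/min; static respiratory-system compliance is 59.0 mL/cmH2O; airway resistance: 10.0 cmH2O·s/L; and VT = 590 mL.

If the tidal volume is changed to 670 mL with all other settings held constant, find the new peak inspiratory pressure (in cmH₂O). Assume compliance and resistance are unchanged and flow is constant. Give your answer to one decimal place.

Flow: 30 L/min ÷ 60 = 0.5 L/s.
PIP = Vt/C + R·V̇ + PEEP (constant-flow equation of motion).
Only the elastic term changes: ΔPIP = ΔVt / C = (670 − 590) / 59.0 = 1.356 cmH2O.
Original PIP = 590/59.0 + 10.0×0.5 + 7 = 22.0 cmH2O; new PIP = 22.0 + (1.356) = 23.356 cmH2O.

23.4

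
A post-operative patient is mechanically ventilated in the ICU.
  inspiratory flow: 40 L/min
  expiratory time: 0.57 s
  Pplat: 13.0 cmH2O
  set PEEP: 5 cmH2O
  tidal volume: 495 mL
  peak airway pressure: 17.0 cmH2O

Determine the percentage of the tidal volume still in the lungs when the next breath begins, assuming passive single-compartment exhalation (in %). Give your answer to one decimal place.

21.5

Flow: 40 L/min ÷ 60 = 0.6667 L/s.
R = (PIP − Pplat)/V̇ = (17.0 − 13.0) / 0.6667 = 4.0/0.6667 = 6.0 cmH2O·s/L.
C = Vt/(Pplat − PEEP) = 495.0 / (13.0 − 5) = 495.0/8.0 = 61.875 mL/cmH2O.
τ = R × C = 6.0 × 0.06188 L/cmH2O = 0.3713 s.
Fraction remaining at end-expiration = e^(−Te/τ) = e^(−0.57/0.3713) = 0.2154 → 21.54%.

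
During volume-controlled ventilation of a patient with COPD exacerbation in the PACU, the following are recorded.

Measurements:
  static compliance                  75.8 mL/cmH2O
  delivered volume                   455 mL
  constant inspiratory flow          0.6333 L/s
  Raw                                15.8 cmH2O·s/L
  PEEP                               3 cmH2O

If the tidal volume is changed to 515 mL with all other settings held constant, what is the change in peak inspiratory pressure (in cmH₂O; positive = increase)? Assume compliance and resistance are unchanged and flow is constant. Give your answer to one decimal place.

0.8

PIP = Vt/C + R·V̇ + PEEP (constant-flow equation of motion).
Only the elastic term changes: ΔPIP = ΔVt / C = (515 − 455) / 75.8 = 0.7916 cmH2O.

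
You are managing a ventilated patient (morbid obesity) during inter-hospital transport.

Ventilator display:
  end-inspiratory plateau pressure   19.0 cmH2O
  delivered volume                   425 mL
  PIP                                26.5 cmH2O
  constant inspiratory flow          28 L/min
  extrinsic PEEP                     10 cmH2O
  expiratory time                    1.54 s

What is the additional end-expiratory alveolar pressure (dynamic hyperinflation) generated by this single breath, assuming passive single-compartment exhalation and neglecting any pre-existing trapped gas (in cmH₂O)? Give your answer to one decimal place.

Flow: 28 L/min ÷ 60 = 0.4667 L/s.
R = (PIP − Pplat)/V̇ = (26.5 − 19.0) / 0.4667 = 7.5/0.4667 = 16.07 cmH2O·s/L.
C = Vt/(Pplat − PEEP) = 425.0 / (19.0 − 10) = 425.0/9.0 = 47.222 mL/cmH2O.
τ = R × C = 16.07 × 0.04722 L/cmH2O = 0.7588 s.
Fraction remaining = e^(−Te/τ) = e^(−1.54/0.7588) = 0.1314; trapped volume = 425.0 × 0.1314 = 55.845 mL.
Additional alveolar pressure from trapping ≈ V_trapped / C = 55.845 / 47.222 = 1.183 cmH2O.

1.2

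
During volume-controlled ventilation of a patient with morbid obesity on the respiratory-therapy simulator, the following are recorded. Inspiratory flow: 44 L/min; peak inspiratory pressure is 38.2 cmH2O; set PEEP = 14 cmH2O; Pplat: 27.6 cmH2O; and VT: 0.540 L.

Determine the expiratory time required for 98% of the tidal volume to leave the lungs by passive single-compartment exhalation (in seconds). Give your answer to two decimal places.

Flow: 44 L/min ÷ 60 = 0.7333 L/s.
R = (PIP − Pplat)/V̇ = (38.2 − 27.6) / 0.7333 = 10.6/0.7333 = 14.455 cmH2O·s/L.
C = Vt/(Pplat − PEEP) = 540.0 / (27.6 − 14) = 540.0/13.6 = 39.706 mL/cmH2O.
τ = R × C = 14.455 × 0.03971 L/cmH2O = 0.574 s.
t = −τ·ln(1 − 0.98) = −0.574·ln(0.02) = 2.246 s.

2.25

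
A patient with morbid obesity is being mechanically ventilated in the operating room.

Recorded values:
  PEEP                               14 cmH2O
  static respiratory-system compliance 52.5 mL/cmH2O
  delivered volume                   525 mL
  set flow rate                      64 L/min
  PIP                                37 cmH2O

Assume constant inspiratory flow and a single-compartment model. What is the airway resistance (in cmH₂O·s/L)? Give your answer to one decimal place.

12.2

Flow: 64 L/min ÷ 60 = 1.0667 L/s.
Equation of motion (constant flow): PIP = Vt/C + R·V̇ + PEEP.
R·V̇ = PIP − Vt/C − PEEP = 37 − 525/52.5 − 14 = 37 − 10.0 − 14 = 13.0 cmH2O.
R = 13.0 / 1.0667 = 12.187 cmH2O·s/L.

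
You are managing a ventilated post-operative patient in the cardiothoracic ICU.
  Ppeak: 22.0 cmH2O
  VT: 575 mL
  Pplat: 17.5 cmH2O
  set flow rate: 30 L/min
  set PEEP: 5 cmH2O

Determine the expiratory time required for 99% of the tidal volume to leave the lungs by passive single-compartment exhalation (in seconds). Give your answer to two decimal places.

Flow: 30 L/min ÷ 60 = 0.5 L/s.
R = (PIP − Pplat)/V̇ = (22.0 − 17.5) / 0.5 = 4.5/0.5 = 9.0 cmH2O·s/L.
C = Vt/(Pplat − PEEP) = 575.0 / (17.5 − 5) = 575.0/12.5 = 46.0 mL/cmH2O.
τ = R × C = 9.0 × 0.046 L/cmH2O = 0.414 s.
t = −τ·ln(1 − 0.99) = −0.414·ln(0.01) = 1.907 s.

1.91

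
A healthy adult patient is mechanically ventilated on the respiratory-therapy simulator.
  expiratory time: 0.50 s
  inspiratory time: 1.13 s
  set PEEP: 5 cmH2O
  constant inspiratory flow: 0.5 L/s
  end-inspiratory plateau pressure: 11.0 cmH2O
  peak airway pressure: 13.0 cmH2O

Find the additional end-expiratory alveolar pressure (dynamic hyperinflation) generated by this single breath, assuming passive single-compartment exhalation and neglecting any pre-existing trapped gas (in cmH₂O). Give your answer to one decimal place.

Vt = flow × Ti = 0.5 L/s × 1.13 s × 1000 mL/L = 565.0 mL.
R = (PIP − Pplat)/V̇ = (13.0 − 11.0) / 0.5 = 2.0/0.5 = 4.0 cmH2O·s/L.
C = Vt/(Pplat − PEEP) = 565.0 / (11.0 − 5) = 565.0/6.0 = 94.167 mL/cmH2O.
τ = R × C = 4.0 × 0.09417 L/cmH2O = 0.3767 s.
Fraction remaining = e^(−Te/τ) = e^(−0.50/0.3767) = 0.2652; trapped volume = 565.0 × 0.2652 = 149.84 mL.
Additional alveolar pressure from trapping ≈ V_trapped / C = 149.84 / 94.167 = 1.591 cmH2O.

1.6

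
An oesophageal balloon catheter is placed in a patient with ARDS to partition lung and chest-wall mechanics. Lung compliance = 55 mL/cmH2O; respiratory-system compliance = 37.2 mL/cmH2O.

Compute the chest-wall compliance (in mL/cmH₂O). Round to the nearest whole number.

115

1/Ccw = 1/Crs − 1/CL.
1/Ccw = 1/37.2 − 1/55 = 0.0087.
Ccw = 114.94 mL/cmH2O.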